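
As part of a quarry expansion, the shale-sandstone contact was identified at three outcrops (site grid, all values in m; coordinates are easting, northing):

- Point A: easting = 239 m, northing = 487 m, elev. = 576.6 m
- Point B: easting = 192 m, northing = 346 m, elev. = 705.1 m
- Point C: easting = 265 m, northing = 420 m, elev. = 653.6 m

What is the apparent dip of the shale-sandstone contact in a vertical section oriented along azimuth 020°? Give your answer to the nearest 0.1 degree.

40.3°

Let the plane be z = a·easting + b·northing + c.
Point B−Point A: −47a − 141b = 128.5;  Point C−Point A: 26a − 67b = 77.
Solving gives a = 0.32979, b = −1.02128.
Unit vector along 020° is (sin 20°, cos 20°) = (0.3420, 0.9397).
Slope in that direction = a·(0.3420) + b·(0.9397) = −0.84689.
Apparent dip = arctan|0.84689| = 40.3° (true dip is 47.0°, so apparent ≤ true as expected).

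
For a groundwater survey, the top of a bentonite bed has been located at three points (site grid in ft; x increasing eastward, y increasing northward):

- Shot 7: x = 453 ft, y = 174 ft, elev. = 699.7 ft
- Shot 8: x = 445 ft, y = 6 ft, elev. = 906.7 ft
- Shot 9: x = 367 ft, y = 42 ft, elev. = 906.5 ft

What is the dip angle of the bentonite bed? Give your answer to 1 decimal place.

53.0°

Let the plane be z = a·x + b·y + c.
Shot 8−Shot 7: −8a − 168b = 207;  Shot 9−Shot 7: −86a − 132b = 206.8.
Solving gives a = −0.55394, b = −1.20576.
Gradient magnitude |∇z| = √(a² + b²) = √(0.30685 + 1.45387) = 1.32692.
True dip = arctan(1.32692) = 53.0°, dipping toward NNE (azimuth ≈ 025°).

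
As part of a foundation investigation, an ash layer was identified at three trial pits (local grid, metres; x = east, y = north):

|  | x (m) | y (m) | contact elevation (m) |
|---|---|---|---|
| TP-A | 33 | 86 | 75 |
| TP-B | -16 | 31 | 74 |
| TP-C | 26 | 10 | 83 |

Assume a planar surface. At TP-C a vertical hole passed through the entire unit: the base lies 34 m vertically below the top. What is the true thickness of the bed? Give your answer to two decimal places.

Two edge vectors: TP-A→TP-B = (-49, -55, -1), TP-A→TP-C = (-7, -76, 8).
Normal n = (TP-A→TP-B) × (TP-A→TP-C) = (-516, 399, 3339).
So ∂z/∂x = −n_x/n_z = 0.15454 and ∂z/∂y = −n_y/n_z = −0.11950.
|∇z| = √(a²+b²) = 0.19535, so dip δ = arctan(0.19535) = 11.05°.
True thickness = vertical thickness × cos δ = 34 × cos 11.05° = 33.37 m.

33.37 m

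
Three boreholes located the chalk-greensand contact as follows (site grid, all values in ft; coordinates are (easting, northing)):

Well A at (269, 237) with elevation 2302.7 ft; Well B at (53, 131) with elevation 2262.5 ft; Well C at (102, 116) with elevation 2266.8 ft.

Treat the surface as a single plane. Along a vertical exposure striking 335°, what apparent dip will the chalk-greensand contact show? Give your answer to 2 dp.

Let the plane be z = a·E + b·N + c.
Well B−Well A: −216a − 106b = −40.2;  Well C−Well A: −167a − 121b = −35.9.
Solving gives a = 0.12554, b = 0.12343.
Unit vector along 335° is (sin 335°, cos 335°) = (-0.4226, 0.9063).
Slope in that direction = a·(-0.4226) + b·(0.9063) = 0.05881.
Apparent dip = arctan|0.05881| = 3.37° (true dip is 10.0°, so apparent ≤ true as expected).

3.37°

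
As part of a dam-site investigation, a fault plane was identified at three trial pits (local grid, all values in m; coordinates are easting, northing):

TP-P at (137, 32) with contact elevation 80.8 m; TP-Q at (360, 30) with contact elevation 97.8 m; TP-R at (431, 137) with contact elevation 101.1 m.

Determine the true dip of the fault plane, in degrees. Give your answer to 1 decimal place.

Two edge vectors: TP-P→TP-Q = (223, -2, 17), TP-P→TP-R = (294, 105, 20.3).
Normal n = (TP-P→TP-Q) × (TP-P→TP-R) = (-1825.6, 471.1, 24003).
So ∂z/∂easting = −n_x/n_z = 0.07606 and ∂z/∂northing = −n_y/n_z = −0.01963.
Gradient magnitude |∇z| = √(a² + b²) = √(0.00578 + 0.00039) = 0.07855.
True dip = arctan(0.07855) = 4.5°, dipping toward WNW (azimuth ≈ 284°).

4.5°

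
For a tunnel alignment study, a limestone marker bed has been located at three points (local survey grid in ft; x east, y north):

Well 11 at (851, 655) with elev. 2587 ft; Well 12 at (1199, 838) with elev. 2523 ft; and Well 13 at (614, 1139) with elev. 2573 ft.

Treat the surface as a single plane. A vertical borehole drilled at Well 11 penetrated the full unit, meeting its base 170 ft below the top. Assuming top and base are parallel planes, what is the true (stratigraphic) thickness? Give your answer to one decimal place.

Let the plane be z = a·x + b·y + c.
Well 12−Well 11: 348a + 183b = −64;  Well 13−Well 11: −237a + 484b = −14.
Solving gives a = −0.13415, b = −0.09462.
|∇z| = √(a²+b²) = 0.16416, so dip δ = arctan(0.16416) = 9.32°.
True thickness = vertical thickness × cos δ = 170 × cos 9.32° = 167.8 ft.

167.8 ft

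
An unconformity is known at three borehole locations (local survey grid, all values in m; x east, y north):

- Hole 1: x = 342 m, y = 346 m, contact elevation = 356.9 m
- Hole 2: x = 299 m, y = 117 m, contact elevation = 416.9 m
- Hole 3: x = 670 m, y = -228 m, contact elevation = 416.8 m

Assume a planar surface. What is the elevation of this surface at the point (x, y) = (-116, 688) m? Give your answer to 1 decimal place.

Let the plane be z = a·x + b·y + c.
Hole 2−Hole 1: −43a − 229b = 60;  Hole 3−Hole 1: 328a − 574b = 59.9.
Solving gives a = −0.20766, b = −0.22302.
Then c = 356.9 − a·342 − b·346 = 505.08.
At (-116, 688): z = 24.1 − 153.4 + 505.08 = 375.7 m.

375.7 m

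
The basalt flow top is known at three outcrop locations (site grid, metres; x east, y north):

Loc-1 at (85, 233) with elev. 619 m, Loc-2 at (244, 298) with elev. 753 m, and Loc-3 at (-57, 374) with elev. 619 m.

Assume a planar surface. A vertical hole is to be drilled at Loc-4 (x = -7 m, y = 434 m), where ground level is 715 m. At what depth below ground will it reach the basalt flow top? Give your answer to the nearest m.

30 m

Two edge vectors: Loc-1→Loc-2 = (159, 65, 134), Loc-1→Loc-3 = (-142, 141, 0).
Normal n = (Loc-1→Loc-2) × (Loc-1→Loc-3) = (-18894, -19028, 31649).
So ∂z/∂x = −n_x/n_z = 0.59699 and ∂z/∂y = −n_y/n_z = 0.60122.
Intercept c from Loc-1: 619 − 50.74 − 140.08 = 428.17.
At (-7, 434): z_contact = −4.2 + 260.9 + 428.17 = 684.9 m.
Depth below ground = 715 − 684.9 = 30 m.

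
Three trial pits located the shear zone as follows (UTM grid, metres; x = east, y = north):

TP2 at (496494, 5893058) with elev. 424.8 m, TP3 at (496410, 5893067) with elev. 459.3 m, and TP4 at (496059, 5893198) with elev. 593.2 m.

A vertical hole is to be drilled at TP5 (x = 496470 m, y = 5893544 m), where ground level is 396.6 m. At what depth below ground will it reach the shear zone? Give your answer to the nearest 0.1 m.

Two edge vectors: TP2→TP3 = (-84, 9, 34.5), TP2→TP4 = (-435, 140, 168.4).
Normal n = (TP2→TP3) × (TP2→TP4) = (-3314.4, -861.9, -7845).
So ∂z/∂x = −n_x/n_z = −0.422485660 and ∂z/∂y = −n_y/n_z = −0.109866157.
Intercept c from TP2: 424.8 + 209761.60 + 647447.63 = 857634.03.
At (496470, 5893544): z_contact = −209751.46 − 647501.03 + 857634.03 = 381.54 m.
Depth below ground = 396.6 − 381.54 = 15.1 m.

15.1 m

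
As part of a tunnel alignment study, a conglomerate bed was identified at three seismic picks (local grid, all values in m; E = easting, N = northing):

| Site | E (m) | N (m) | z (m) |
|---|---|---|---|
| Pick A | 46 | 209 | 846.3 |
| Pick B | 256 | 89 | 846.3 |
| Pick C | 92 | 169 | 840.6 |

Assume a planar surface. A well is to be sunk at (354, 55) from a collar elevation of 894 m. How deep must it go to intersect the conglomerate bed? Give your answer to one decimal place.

Two edge vectors: Pick A→Pick B = (210, -120, 0), Pick A→Pick C = (46, -40, -5.7).
Normal n = (Pick A→Pick B) × (Pick A→Pick C) = (684, 1197, -2880).
So ∂z/∂E = −n_x/n_z = 0.23750 and ∂z/∂N = −n_y/n_z = 0.41562.
Intercept c from Pick A: 846.3 − 10.92 − 86.87 = 748.51.
At (354, 55): z_contact = 84.07 + 22.86 + 748.51 = 855.44 m.
Depth below ground = 894 − 855.44 = 38.6 m.

38.6 m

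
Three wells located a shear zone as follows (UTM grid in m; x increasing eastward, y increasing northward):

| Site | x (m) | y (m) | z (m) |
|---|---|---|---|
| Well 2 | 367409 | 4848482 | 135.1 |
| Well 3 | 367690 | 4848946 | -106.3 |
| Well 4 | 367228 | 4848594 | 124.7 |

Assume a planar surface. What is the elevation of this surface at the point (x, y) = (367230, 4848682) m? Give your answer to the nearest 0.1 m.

Let the plane be z = a·x + b·y + c.
Well 3−Well 2: 281a + 464b = −241.4;  Well 4−Well 2: −181a + 112b = −10.4.
Solving gives a = −0.192378049, b = −0.403753811.
Then c = 135.1 − a·367409 − b·4848482 = 2028409.61.
At (367230, 4848682): z = −70647.0 − 1957673.8 + 2028409.61 = 88.8 m.

88.8 m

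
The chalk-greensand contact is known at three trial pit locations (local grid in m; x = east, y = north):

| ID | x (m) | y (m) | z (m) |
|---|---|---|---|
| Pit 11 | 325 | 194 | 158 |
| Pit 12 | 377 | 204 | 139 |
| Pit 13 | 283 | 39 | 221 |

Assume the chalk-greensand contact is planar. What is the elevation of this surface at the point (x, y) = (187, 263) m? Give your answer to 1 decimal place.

Let the plane be z = a·x + b·y + c.
Pit 12−Pit 11: 52a + 10b = −19;  Pit 13−Pit 11: −42a − 155b = 63.
Solving gives a = −0.30301, b = −0.32435.
Then c = 158 − a·325 − b·194 = 319.40.
At (187, 263): z = −56.7 − 85.3 + 319.40 = 177.4 m.

177.4 m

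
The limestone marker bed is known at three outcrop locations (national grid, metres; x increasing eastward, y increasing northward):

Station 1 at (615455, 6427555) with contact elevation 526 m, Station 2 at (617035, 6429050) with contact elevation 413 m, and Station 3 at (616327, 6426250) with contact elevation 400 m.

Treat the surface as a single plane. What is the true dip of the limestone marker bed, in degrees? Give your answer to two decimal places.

5.95°

Two edge vectors: Station 1→Station 2 = (1580, 1495, -113), Station 1→Station 3 = (872, -1305, -126).
Normal n = (Station 1→Station 2) × (Station 1→Station 3) = (-335835, 100544, -3365540).
So ∂z/∂x = −n_x/n_z = −0.09979 and ∂z/∂y = −n_y/n_z = 0.02987.
Gradient magnitude |∇z| = √(a² + b²) = √(0.00996 + 0.00089) = 0.10416.
True dip = arctan(0.10416) = 5.95°, dipping toward ESE (azimuth ≈ 107°).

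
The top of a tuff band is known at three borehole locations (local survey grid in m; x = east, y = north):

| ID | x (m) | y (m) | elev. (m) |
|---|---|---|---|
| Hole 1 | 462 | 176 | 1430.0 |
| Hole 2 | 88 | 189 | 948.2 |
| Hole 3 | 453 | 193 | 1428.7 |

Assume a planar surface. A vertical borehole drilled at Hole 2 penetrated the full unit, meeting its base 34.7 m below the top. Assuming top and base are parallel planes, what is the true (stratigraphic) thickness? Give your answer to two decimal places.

19.72 m

Let the plane be z = a·x + b·y + c.
Hole 2−Hole 1: −374a + 13b = −481.8;  Hole 3−Hole 1: −9a + 17b = −1.3.
Solving gives a = 1.30968, b = 0.61689.
|∇z| = √(a²+b²) = 1.44769, so dip δ = arctan(1.44769) = 55.37°.
True thickness = vertical thickness × cos δ = 34.7 × cos 55.37° = 19.72 m.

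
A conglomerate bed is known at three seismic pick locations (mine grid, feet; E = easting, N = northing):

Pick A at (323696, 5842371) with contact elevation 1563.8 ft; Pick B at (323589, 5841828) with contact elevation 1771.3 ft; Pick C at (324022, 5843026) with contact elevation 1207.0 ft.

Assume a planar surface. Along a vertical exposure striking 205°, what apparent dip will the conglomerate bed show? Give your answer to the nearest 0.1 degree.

25.6°

Two edge vectors: Pick A→Pick B = (-107, -543, 207.5), Pick A→Pick C = (326, 655, -356.8).
Normal n = (Pick A→Pick B) × (Pick A→Pick C) = (57829.9, 29467.4, 106933).
So ∂z/∂E = −n_x/n_z = −0.54080 and ∂z/∂N = −n_y/n_z = −0.27557.
Unit vector along 205° is (sin 205°, cos 205°) = (-0.4226, -0.9063).
Slope in that direction = a·(-0.4226) + b·(-0.9063) = 0.47830.
Apparent dip = arctan|0.47830| = 25.6° (true dip is 31.3°, so apparent ≤ true as expected).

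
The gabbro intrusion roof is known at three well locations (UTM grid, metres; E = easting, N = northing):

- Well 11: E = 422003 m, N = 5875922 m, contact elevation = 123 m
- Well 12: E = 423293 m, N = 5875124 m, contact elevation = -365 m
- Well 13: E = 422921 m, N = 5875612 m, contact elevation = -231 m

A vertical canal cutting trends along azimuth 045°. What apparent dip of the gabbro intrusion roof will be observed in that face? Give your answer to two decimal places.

16.56°

Let the plane be z = a·E + b·N + c.
Well 12−Well 11: 1290a − 798b = −488;  Well 13−Well 11: 918a − 310b = −354.
Solving gives a = −0.39443, b = −0.02608.
Unit vector along 045° is (sin 45°, cos 45°) = (0.7071, 0.7071).
Slope in that direction = a·(0.7071) + b·(0.7071) = −0.29734.
Apparent dip = arctan|0.29734| = 16.56° (true dip is 21.6°, so apparent ≤ true as expected).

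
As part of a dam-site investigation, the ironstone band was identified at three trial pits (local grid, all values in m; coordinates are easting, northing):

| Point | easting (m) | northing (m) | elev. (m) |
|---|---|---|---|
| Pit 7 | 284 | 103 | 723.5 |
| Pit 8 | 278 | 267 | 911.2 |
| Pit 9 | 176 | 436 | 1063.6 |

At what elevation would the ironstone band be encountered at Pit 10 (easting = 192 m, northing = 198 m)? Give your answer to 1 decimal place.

794.3 m

Two edge vectors: Pit 7→Pit 8 = (-6, 164, 187.7), Pit 7→Pit 9 = (-108, 333, 340.1).
Normal n = (Pit 7→Pit 8) × (Pit 7→Pit 9) = (-6727.7, -18231, 15714).
So ∂z/∂easting = −n_x/n_z = 0.42813 and ∂z/∂northing = −n_y/n_z = 1.16018.
Intercept c from Pit 7: 723.5 − 121.59 − 119.50 = 482.41.
At (192, 198): z = 82.2 + 229.7 + 482.41 = 794.3 m.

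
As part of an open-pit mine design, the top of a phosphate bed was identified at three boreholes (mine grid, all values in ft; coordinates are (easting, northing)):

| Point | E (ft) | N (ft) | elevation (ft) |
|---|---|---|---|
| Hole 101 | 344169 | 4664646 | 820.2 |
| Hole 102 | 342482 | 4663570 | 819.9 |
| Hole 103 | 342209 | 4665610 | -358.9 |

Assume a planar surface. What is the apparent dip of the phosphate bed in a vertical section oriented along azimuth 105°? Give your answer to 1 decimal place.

25.0°

Let the plane be z = a·E + b·N + c.
Hole 102−Hole 101: −1687a − 1076b = −0.3;  Hole 103−Hole 101: −1960a + 964b = −1179.1.
Solving gives a = 0.33974, b = −0.53238.
Unit vector along 105° is (sin 105°, cos 105°) = (0.9659, -0.2588).
Slope in that direction = a·(0.9659) + b·(-0.2588) = 0.46595.
Apparent dip = arctan|0.46595| = 25.0° (true dip is 32.3°, so apparent ≤ true as expected).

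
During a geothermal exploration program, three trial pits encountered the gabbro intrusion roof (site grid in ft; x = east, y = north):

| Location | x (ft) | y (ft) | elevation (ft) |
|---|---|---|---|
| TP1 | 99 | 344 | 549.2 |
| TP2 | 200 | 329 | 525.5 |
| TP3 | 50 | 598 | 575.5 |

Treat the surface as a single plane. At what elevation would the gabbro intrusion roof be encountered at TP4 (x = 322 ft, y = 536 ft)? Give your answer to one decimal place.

Two edge vectors: TP1→TP2 = (101, -15, -23.7), TP1→TP3 = (-49, 254, 26.3).
Normal n = (TP1→TP2) × (TP1→TP3) = (5625.3, -1495, 24919).
So ∂z/∂x = −n_x/n_z = −0.22574 and ∂z/∂y = −n_y/n_z = 0.05999.
Intercept c from TP1: 549.2 + 22.35 − 20.64 = 550.91.
At (322, 536): z = −72.7 + 32.2 + 550.91 = 510.4 ft.

510.4 ft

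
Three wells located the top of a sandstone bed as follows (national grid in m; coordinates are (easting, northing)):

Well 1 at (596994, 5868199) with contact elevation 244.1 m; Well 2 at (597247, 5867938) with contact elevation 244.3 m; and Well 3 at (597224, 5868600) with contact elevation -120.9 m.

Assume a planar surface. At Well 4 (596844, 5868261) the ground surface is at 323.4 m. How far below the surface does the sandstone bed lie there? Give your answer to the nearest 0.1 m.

26.4 m

Let the plane be z = a·E + b·N + c.
Well 2−Well 1: 253a − 261b = 0.2;  Well 3−Well 1: 230a + 401b = −365.
Solving gives a = −0.589441613, b = −0.572140721.
Then c = 244.1 − a·596994 − b·5868199 = 3709572.81.
At (596844, 5868261): z_contact = −351804.69 − 3357471.08 + 3709572.81 = 297.04 m.
Depth below ground = 323.4 − 297.04 = 26.4 m.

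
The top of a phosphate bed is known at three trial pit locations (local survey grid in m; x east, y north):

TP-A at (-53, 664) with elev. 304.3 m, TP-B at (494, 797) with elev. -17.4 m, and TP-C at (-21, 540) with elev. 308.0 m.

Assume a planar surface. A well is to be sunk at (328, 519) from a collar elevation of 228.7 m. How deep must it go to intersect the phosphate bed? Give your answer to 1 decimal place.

107.9 m

Let the plane be z = a·x + b·y + c.
TP-B−TP-A: 547a + 133b = −321.7;  TP-C−TP-A: 32a − 124b = 3.7.
Solving gives a = −0.54657, b = −0.17089.
Then c = 304.3 − a·-53 − b·664 = 388.80.
At (328, 519): z_contact = −179.27 − 88.69 + 388.80 = 120.84 m.
Depth below ground = 228.7 − 120.84 = 107.9 m.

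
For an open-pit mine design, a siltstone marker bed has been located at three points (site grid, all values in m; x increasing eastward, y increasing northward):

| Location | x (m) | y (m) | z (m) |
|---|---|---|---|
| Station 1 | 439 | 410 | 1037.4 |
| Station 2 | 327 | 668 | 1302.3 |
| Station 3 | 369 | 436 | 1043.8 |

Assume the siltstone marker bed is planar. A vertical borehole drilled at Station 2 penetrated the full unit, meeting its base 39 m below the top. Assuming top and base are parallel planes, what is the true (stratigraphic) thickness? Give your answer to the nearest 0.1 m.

Let the plane be z = a·x + b·y + c.
Station 2−Station 1: −112a + 258b = 264.9;  Station 3−Station 1: −70a + 26b = 6.4.
Solving gives a = 0.34567, b = 1.17680.
|∇z| = √(a²+b²) = 1.22652, so dip δ = arctan(1.22652) = 50.81°.
True thickness = vertical thickness × cos δ = 39 × cos 50.81° = 24.6 m.

24.6 m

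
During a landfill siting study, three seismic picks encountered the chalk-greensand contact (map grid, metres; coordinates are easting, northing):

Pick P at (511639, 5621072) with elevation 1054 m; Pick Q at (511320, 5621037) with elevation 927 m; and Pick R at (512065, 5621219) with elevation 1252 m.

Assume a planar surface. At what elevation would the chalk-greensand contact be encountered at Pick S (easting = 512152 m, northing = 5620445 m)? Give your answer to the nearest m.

1065 m

Let the plane be z = a·easting + b·northing + c.
Pick Q−Pick P: −319a − 35b = −127;  Pick R−Pick P: 426a + 147b = 198.
Solving gives a = 0.36703874, b = 0.28327549.
Then c = 1054 − a·511639 − b·5621072 = −1779049.26.
At (512152, 5620445): z = 187979.6 + 1592134.3 − 1779049.26 = 1064.7 m.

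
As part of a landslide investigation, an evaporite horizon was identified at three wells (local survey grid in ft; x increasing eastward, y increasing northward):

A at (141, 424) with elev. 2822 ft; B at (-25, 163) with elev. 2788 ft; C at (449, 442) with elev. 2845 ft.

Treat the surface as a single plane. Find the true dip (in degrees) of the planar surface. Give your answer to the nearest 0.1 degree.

Two edge vectors: A→B = (-166, -261, -34), A→C = (308, 18, 23).
Normal n = (A→B) × (A→C) = (-5391, -6654, 77400).
So ∂z/∂x = −n_x/n_z = 0.06965 and ∂z/∂y = −n_y/n_z = 0.08597.
Gradient magnitude |∇z| = √(a² + b²) = √(0.00485 + 0.00739) = 0.11064.
True dip = arctan(0.11064) = 6.3°, dipping toward SW (azimuth ≈ 219°).

6.3°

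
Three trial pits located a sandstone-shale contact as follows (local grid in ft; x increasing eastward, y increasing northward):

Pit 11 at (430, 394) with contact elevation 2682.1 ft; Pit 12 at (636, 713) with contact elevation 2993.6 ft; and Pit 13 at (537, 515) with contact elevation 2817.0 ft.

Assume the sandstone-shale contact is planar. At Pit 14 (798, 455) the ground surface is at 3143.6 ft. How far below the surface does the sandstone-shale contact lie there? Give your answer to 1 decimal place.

211.3 ft

Two edge vectors: Pit 11→Pit 12 = (206, 319, 311.5), Pit 11→Pit 13 = (107, 121, 134.9).
Normal n = (Pit 11→Pit 12) × (Pit 11→Pit 13) = (5341.6, 5541.1, -9207).
So ∂z/∂x = −n_x/n_z = 0.58017 and ∂z/∂y = −n_y/n_z = 0.60184.
Intercept c from Pit 11: 2682.1 − 249.47 − 237.12 = 2195.50.
At (798, 455): z_contact = 462.97 + 273.84 + 2195.50 = 2932.31 ft.
Depth below ground = 3143.6 − 2932.31 = 211.3 ft.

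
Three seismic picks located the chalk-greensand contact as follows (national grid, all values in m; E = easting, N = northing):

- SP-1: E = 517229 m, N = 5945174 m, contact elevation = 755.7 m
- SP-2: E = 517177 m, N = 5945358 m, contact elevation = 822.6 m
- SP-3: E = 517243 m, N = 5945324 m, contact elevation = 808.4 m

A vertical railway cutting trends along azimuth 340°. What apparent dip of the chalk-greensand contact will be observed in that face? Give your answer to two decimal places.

18.99°

Two edge vectors: SP-1→SP-2 = (-52, 184, 66.9), SP-1→SP-3 = (14, 150, 52.7).
Normal n = (SP-1→SP-2) × (SP-1→SP-3) = (-338.2, 3677, -10376).
So ∂z/∂E = −n_x/n_z = −0.03259 and ∂z/∂N = −n_y/n_z = 0.35438.
Unit vector along 340° is (sin 340°, cos 340°) = (-0.3420, 0.9397).
Slope in that direction = a·(-0.3420) + b·(0.9397) = 0.34415.
Apparent dip = arctan|0.34415| = 18.99° (true dip is 19.6°, so apparent ≤ true as expected).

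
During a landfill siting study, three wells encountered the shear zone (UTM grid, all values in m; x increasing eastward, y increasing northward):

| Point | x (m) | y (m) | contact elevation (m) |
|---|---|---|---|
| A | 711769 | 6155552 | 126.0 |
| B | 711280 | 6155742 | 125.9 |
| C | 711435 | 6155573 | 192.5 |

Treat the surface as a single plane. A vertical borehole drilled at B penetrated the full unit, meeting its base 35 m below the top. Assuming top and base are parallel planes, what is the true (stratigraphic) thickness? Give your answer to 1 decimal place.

Two edge vectors: A→B = (-489, 190, -0.1), A→C = (-334, 21, 66.5).
Normal n = (A→B) × (A→C) = (12637.1, 32551.9, 53191).
So ∂z/∂x = −n_x/n_z = −0.23758 and ∂z/∂y = −n_y/n_z = −0.61198.
|∇z| = √(a²+b²) = 0.65648, so dip δ = arctan(0.65648) = 33.28°.
True thickness = vertical thickness × cos δ = 35 × cos 33.28° = 29.3 m.

29.3 m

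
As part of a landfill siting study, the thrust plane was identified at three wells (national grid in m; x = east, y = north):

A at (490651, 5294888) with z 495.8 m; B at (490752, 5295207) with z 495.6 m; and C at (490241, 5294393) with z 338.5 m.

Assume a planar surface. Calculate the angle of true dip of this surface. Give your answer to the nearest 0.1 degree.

33.1°

Two edge vectors: A→B = (101, 319, -0.2), A→C = (-410, -495, -157.3).
Normal n = (A→B) × (A→C) = (-50277.7, 15969.3, 80795).
So ∂z/∂x = −n_x/n_z = 0.62229 and ∂z/∂y = −n_y/n_z = −0.19765.
Gradient magnitude |∇z| = √(a² + b²) = √(0.38724 + 0.03907) = 0.65292.
True dip = arctan(0.65292) = 33.1°, dipping toward WNW (azimuth ≈ 288°).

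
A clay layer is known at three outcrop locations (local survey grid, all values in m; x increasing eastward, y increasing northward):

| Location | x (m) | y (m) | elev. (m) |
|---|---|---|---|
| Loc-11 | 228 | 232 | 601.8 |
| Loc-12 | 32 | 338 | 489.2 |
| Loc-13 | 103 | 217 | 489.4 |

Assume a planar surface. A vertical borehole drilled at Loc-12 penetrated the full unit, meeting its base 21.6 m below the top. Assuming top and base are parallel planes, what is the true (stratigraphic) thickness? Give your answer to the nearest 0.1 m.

15.5 m

Let the plane be z = a·x + b·y + c.
Loc-12−Loc-11: −196a + 106b = −112.6;  Loc-13−Loc-11: −125a − 15b = −112.4.
Solving gives a = 0.84023, b = 0.49138.
|∇z| = √(a²+b²) = 0.97337, so dip δ = arctan(0.97337) = 44.23°.
True thickness = vertical thickness × cos δ = 21.6 × cos 44.23° = 15.5 m.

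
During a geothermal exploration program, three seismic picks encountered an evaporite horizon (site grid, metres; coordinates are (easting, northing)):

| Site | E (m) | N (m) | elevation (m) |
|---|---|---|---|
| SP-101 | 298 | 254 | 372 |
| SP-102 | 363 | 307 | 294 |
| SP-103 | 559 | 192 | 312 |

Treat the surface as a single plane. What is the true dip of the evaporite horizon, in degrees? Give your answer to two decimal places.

45.70°

Two edge vectors: SP-101→SP-102 = (65, 53, -78), SP-101→SP-103 = (261, -62, -60).
Normal n = (SP-101→SP-102) × (SP-101→SP-103) = (-8016, -16458, -17863).
So ∂z/∂E = −n_x/n_z = −0.44875 and ∂z/∂N = −n_y/n_z = −0.92135.
Gradient magnitude |∇z| = √(a² + b²) = √(0.20138 + 0.84888) = 1.02482.
True dip = arctan(1.02482) = 45.70°, dipping toward NNE (azimuth ≈ 026°).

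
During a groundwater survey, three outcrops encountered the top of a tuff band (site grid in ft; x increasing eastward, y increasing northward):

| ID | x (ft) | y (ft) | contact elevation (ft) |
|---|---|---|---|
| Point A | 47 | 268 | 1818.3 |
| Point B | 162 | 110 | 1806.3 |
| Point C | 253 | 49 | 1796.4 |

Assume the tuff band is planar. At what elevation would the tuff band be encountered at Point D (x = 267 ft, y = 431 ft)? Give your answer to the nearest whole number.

1792 ft

Let the plane be z = a·x + b·y + c.
Point B−Point A: 115a − 158b = −12;  Point C−Point A: 206a − 219b = −21.9.
Solving gives a = −0.11302, b = −0.00632.
Then c = 1818.3 − a·47 − b·268 = 1825.30.
At (267, 431): z = −30.2 − 2.7 + 1825.30 = 1792.4 ft.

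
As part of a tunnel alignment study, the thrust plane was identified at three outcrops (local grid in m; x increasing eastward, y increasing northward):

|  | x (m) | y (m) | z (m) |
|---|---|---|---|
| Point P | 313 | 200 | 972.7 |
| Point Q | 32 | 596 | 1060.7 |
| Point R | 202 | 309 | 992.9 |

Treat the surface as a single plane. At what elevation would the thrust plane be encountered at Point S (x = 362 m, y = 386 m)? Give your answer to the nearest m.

1036 m

Two edge vectors: Point P→Point Q = (-281, 396, 88), Point P→Point R = (-111, 109, 20.2).
Normal n = (Point P→Point Q) × (Point P→Point R) = (-1592.8, -4091.8, 13327).
So ∂z/∂x = −n_x/n_z = 0.11952 and ∂z/∂y = −n_y/n_z = 0.30703.
Intercept c from Point P: 972.7 − 37.41 − 61.41 = 873.89.
At (362, 386): z = 43.3 + 118.5 + 873.89 = 1035.7 m.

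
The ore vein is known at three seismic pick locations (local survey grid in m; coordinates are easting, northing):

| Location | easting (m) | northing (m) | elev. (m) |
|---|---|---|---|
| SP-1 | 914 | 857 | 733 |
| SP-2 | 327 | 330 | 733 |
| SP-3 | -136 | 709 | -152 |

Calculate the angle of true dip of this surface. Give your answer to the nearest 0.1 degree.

Let the plane be z = a·easting + b·northing + c.
SP-2−SP-1: −587a − 527b = 0;  SP-3−SP-1: −1050a − 148b = −885.
Solving gives a = 0.99983, b = −1.11366.
Gradient magnitude |∇z| = √(a² + b²) = √(0.99966 + 1.24025) = 1.49663.
True dip = arctan(1.49663) = 56.3°, dipping toward NW (azimuth ≈ 318°).

56.3°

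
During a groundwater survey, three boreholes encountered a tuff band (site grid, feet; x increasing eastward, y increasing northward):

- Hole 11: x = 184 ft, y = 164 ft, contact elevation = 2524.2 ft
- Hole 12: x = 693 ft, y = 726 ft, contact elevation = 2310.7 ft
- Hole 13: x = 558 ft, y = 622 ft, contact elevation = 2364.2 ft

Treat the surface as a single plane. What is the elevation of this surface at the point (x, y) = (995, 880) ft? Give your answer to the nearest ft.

Let the plane be z = a·x + b·y + c.
Hole 12−Hole 11: 509a + 562b = −213.5;  Hole 13−Hole 11: 374a + 458b = −160.
Solving gives a = −0.34285, b = −0.06937.
Then c = 2524.2 − a·184 − b·164 = 2598.66.
At (995, 880): z = −341.1 − 61.0 + 2598.66 = 2196.5 ft.

2196 ft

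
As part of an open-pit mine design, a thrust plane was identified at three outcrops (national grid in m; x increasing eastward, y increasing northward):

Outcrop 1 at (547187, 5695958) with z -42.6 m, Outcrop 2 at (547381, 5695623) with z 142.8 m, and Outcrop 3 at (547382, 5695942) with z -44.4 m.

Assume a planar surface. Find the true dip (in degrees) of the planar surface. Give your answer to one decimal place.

Let the plane be z = a·x + b·y + c.
Outcrop 2−Outcrop 1: 194a − 335b = 185.4;  Outcrop 3−Outcrop 1: 195a − 16b = −1.8.
Solving gives a = −0.05737, b = −0.58665.
Gradient magnitude |∇z| = √(a² + b²) = √(0.00329 + 0.34416) = 0.58945.
True dip = arctan(0.58945) = 30.5°, dipping toward N (azimuth ≈ 006°).

30.5°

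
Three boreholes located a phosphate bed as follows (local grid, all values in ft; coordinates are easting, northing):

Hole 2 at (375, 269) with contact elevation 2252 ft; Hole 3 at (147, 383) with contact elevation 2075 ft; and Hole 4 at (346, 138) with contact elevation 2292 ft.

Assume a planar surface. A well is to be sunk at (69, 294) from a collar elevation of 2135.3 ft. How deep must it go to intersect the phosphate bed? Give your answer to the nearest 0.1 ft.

Let the plane be z = a·easting + b·northing + c.
Hole 3−Hole 2: −228a + 114b = −177;  Hole 4−Hole 2: −29a − 131b = 40.
Solving gives a = 0.56149, b = −0.42964.
Then c = 2252 − a·375 − b·269 = 2157.01.
At (69, 294): z_contact = 38.74 − 126.32 + 2157.01 = 2069.44 ft.
Depth below ground = 2135.3 − 2069.44 = 65.9 ft.

65.9 ft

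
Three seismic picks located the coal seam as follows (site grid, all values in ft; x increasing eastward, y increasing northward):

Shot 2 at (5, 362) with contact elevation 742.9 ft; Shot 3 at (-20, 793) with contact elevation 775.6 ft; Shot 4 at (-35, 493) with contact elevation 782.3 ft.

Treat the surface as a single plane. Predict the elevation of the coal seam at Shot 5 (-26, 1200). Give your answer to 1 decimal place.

790.5 ft

Let the plane be z = a·x + b·y + c.
Shot 3−Shot 2: −25a + 431b = 32.7;  Shot 4−Shot 2: −40a + 131b = 39.4.
Solving gives a = −0.909252, b = 0.023129.
Then c = 742.9 − a·5 − b·362 = 739.07.
At (-26, 1200): z = 23.6 + 27.8 + 739.07 = 790.5 ft.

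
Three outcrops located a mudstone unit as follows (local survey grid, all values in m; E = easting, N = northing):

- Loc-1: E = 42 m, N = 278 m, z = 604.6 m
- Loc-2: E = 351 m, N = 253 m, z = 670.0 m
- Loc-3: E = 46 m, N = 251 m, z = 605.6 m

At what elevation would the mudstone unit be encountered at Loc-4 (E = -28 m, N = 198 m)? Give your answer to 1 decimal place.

Two edge vectors: Loc-1→Loc-2 = (309, -25, 65.4), Loc-1→Loc-3 = (4, -27, 1).
Normal n = (Loc-1→Loc-2) × (Loc-1→Loc-3) = (1740.8, -47.4, -8243).
So ∂z/∂E = −n_x/n_z = 0.21119 and ∂z/∂N = −n_y/n_z = −0.00575.
Intercept c from Loc-1: 604.6 − 8.87 + 1.60 = 597.33.
At (-28, 198): z = −5.9 − 1.1 + 597.33 = 590.3 m.

590.3 m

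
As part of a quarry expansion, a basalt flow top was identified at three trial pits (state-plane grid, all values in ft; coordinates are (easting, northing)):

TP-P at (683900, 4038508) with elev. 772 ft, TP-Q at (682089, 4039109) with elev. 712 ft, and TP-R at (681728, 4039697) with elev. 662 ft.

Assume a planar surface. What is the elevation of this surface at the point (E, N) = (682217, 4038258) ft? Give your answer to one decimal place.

Let the plane be z = a·E + b·N + c.
TP-Q−TP-P: −1811a + 601b = −60;  TP-R−TP-P: −2172a + 1189b = −110.
Solving gives a = 0.006168129, b = −0.081247118.
Then c = 772 − a·683900 − b·4038508 = 324670.75.
At (682217, 4038258): z = 4208.0 − 328096.8 + 324670.75 = 781.9 ft.

781.9 ft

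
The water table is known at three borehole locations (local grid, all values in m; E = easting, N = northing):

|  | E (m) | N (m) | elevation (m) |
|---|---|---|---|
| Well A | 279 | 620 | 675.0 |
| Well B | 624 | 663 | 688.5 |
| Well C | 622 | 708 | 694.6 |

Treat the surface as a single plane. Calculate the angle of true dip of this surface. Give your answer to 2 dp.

7.88°

Two edge vectors: Well A→Well B = (345, 43, 13.5), Well A→Well C = (343, 88, 19.6).
Normal n = (Well A→Well B) × (Well A→Well C) = (-345.2, -2131.5, 15611).
So ∂z/∂E = −n_x/n_z = 0.02211 and ∂z/∂N = −n_y/n_z = 0.13654.
Gradient magnitude |∇z| = √(a² + b²) = √(0.00049 + 0.01864) = 0.13832.
True dip = arctan(0.13832) = 7.88°, dipping toward S (azimuth ≈ 189°).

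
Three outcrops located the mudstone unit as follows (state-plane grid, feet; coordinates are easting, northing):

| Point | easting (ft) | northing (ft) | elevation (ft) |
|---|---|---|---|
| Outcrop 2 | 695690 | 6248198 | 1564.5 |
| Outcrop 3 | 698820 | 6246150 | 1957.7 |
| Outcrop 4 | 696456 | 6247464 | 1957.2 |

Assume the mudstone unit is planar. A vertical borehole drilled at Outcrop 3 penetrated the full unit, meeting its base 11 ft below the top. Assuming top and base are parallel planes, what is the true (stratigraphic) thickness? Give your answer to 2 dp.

6.22 ft

Two edge vectors: Outcrop 2→Outcrop 3 = (3130, -2048, 393.2), Outcrop 2→Outcrop 4 = (766, -734, 392.7).
Normal n = (Outcrop 2→Outcrop 3) × (Outcrop 2→Outcrop 4) = (-515640.8, -927959.8, -728652).
So ∂z/∂easting = −n_x/n_z = −0.70766 and ∂z/∂northing = −n_y/n_z = −1.27353.
|∇z| = √(a²+b²) = 1.45694, so dip δ = arctan(1.45694) = 55.54°.
True thickness = vertical thickness × cos δ = 11 × cos 55.54° = 6.22 ft.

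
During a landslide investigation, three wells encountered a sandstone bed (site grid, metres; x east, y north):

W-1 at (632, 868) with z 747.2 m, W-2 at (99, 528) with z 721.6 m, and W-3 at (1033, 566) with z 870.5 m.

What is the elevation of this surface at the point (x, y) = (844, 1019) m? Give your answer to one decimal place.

Two edge vectors: W-1→W-2 = (-533, -340, -25.6), W-1→W-3 = (401, -302, 123.3).
Normal n = (W-1→W-2) × (W-1→W-3) = (-49653.2, 55453.3, 297306).
So ∂z/∂x = −n_x/n_z = 0.167010 and ∂z/∂y = −n_y/n_z = −0.186519.
Intercept c from W-1: 747.2 − 105.55 + 161.90 = 803.55.
At (844, 1019): z = 141.0 − 190.1 + 803.55 = 754.4 m.

754.4 m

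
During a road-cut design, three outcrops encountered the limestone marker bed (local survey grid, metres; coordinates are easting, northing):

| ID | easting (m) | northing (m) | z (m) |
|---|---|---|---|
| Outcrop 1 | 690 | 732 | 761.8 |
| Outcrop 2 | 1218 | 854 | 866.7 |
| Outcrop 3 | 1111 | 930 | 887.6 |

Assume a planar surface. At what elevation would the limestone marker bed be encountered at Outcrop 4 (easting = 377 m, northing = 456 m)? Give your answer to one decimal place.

614.4 m

Let the plane be z = a·easting + b·northing + c.
Outcrop 2−Outcrop 1: 528a + 122b = 104.9;  Outcrop 3−Outcrop 1: 421a + 198b = 125.8.
Solving gives a = 0.101963, b = 0.418553.
Then c = 761.8 − a·690 − b·732 = 385.06.
At (377, 456): z = 38.4 + 190.9 + 385.06 = 614.4 m.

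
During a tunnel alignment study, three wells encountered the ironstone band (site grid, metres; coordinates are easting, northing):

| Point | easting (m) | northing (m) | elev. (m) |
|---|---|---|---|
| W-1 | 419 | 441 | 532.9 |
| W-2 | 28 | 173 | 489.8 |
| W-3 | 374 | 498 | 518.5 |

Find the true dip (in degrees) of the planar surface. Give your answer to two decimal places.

12.02°

Two edge vectors: W-1→W-2 = (-391, -268, -43.1), W-1→W-3 = (-45, 57, -14.4).
Normal n = (W-1→W-2) × (W-1→W-3) = (6315.9, -3690.9, -34347).
So ∂z/∂easting = −n_x/n_z = 0.18389 and ∂z/∂northing = −n_y/n_z = −0.10746.
Gradient magnitude |∇z| = √(a² + b²) = √(0.03381 + 0.01155) = 0.21298.
True dip = arctan(0.21298) = 12.02°, dipping toward WNW (azimuth ≈ 300°).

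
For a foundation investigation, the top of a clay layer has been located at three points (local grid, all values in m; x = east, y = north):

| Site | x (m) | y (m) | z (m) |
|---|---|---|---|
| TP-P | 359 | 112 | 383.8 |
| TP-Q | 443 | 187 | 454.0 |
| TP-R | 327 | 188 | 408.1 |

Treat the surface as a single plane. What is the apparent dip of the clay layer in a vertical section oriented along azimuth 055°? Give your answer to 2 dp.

Two edge vectors: TP-P→TP-Q = (84, 75, 70.2), TP-P→TP-R = (-32, 76, 24.3).
Normal n = (TP-P→TP-Q) × (TP-P→TP-R) = (-3512.7, -4287.6, 8784).
So ∂z/∂x = −n_x/n_z = 0.39990 and ∂z/∂y = −n_y/n_z = 0.48811.
Unit vector along 055° is (sin 55°, cos 55°) = (0.8192, 0.5736).
Slope in that direction = a·(0.8192) + b·(0.5736) = 0.60755.
Apparent dip = arctan|0.60755| = 31.28° (true dip is 32.3°, so apparent ≤ true as expected).

31.28°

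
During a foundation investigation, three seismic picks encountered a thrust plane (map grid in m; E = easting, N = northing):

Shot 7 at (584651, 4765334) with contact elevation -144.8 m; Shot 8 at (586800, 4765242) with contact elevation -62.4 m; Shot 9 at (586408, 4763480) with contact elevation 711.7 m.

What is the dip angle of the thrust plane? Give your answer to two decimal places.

23.94°

Two edge vectors: Shot 7→Shot 8 = (2149, -92, 82.4), Shot 7→Shot 9 = (1757, -1854, 856.5).
Normal n = (Shot 7→Shot 8) × (Shot 7→Shot 9) = (73971.6, -1695841.7, -3822602).
So ∂z/∂E = −n_x/n_z = 0.01935 and ∂z/∂N = −n_y/n_z = −0.44364.
Gradient magnitude |∇z| = √(a² + b²) = √(0.00037 + 0.19681) = 0.44406.
True dip = arctan(0.44406) = 23.94°, dipping toward N (azimuth ≈ 358°).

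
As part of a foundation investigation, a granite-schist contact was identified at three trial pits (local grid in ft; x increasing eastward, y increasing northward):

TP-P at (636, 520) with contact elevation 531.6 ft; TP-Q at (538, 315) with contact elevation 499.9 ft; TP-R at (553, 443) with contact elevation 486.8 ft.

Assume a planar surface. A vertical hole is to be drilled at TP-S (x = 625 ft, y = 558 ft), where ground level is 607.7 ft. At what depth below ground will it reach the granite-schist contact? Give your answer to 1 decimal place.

Two edge vectors: TP-P→TP-Q = (-98, -205, -31.7), TP-P→TP-R = (-83, -77, -44.8).
Normal n = (TP-P→TP-Q) × (TP-P→TP-R) = (6743.1, -1759.3, -9469).
So ∂z/∂x = −n_x/n_z = 0.71212 and ∂z/∂y = −n_y/n_z = −0.18580.
Intercept c from TP-P: 531.6 − 452.91 + 96.61 = 175.30.
At (625, 558): z_contact = 445.08 − 103.67 + 175.30 = 516.71 ft.
Depth below ground = 607.7 − 516.71 = 91.0 ft.

91.0 ft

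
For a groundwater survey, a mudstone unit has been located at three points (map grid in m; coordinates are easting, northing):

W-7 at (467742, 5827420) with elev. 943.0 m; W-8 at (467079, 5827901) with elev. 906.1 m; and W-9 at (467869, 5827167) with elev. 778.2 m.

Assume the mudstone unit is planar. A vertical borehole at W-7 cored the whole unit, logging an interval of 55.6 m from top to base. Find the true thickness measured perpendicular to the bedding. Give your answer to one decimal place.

Two edge vectors: W-7→W-8 = (-663, 481, -36.9), W-7→W-9 = (127, -253, -164.8).
Normal n = (W-7→W-8) × (W-7→W-9) = (-88604.5, -113948.7, 106652).
So ∂z/∂easting = −n_x/n_z = 0.83078 and ∂z/∂northing = −n_y/n_z = 1.06842.
|∇z| = √(a²+b²) = 1.35341, so dip δ = arctan(1.35341) = 53.54°.
True thickness = vertical thickness × cos δ = 55.6 × cos 53.54° = 33.0 m.

33.0 m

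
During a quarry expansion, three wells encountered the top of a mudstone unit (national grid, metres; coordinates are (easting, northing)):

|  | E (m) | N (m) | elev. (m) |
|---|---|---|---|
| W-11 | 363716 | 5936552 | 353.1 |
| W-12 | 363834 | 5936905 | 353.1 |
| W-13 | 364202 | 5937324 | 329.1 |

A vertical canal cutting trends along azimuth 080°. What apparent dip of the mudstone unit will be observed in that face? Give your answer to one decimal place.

Let the plane be z = a·E + b·N + c.
W-12−W-11: 118a + 353b = 0;  W-13−W-11: 486a + 772b = −24.
Solving gives a = −0.10529, b = 0.03520.
Unit vector along 080° is (sin 80°, cos 80°) = (0.9848, 0.1736).
Slope in that direction = a·(0.9848) + b·(0.1736) = −0.09758.
Apparent dip = arctan|0.09758| = 5.6° (true dip is 6.3°, so apparent ≤ true as expected).

5.6°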